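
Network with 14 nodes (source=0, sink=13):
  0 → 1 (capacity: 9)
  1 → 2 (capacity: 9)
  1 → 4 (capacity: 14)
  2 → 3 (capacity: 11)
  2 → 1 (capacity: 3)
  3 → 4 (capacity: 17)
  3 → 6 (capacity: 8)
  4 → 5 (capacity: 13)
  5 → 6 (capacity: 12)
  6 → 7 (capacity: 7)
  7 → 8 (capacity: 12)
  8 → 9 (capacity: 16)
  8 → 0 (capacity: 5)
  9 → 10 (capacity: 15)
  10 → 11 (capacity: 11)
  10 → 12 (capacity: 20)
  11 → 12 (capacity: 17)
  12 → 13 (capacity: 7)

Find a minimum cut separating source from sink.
Min cut value = 7, edges: (12,13)

Min cut value: 7
Partition: S = [0, 1, 2, 3, 4, 5, 6, 7, 8, 9, 10, 11, 12], T = [13]
Cut edges: (12,13)

By max-flow min-cut theorem, max flow = min cut = 7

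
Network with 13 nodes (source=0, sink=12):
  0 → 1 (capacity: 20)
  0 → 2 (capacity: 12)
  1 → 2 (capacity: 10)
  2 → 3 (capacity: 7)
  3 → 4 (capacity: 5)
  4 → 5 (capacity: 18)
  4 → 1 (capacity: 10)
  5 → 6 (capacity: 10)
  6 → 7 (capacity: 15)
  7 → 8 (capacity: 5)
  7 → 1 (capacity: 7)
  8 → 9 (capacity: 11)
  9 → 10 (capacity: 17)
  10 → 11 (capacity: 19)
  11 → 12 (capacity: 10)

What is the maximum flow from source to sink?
Maximum flow = 5

Max flow: 5

Flow assignment:
  0 → 1: 5/20
  1 → 2: 5/10
  2 → 3: 5/7
  3 → 4: 5/5
  4 → 5: 5/18
  5 → 6: 5/10
  6 → 7: 5/15
  7 → 8: 5/5
  8 → 9: 5/11
  9 → 10: 5/17
  10 → 11: 5/19
  11 → 12: 5/10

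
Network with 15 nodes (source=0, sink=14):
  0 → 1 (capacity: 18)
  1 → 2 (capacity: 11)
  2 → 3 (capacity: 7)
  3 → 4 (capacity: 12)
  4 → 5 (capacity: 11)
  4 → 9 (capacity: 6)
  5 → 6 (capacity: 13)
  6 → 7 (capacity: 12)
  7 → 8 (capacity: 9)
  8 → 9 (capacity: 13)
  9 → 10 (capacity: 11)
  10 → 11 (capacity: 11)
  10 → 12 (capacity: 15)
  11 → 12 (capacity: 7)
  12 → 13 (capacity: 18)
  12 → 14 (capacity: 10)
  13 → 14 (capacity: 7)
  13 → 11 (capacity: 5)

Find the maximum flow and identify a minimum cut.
Max flow = 7, Min cut edges: (2,3)

Maximum flow: 7
Minimum cut: (2,3)
Partition: S = [0, 1, 2], T = [3, 4, 5, 6, 7, 8, 9, 10, 11, 12, 13, 14]

Max-flow min-cut theorem verified: both equal 7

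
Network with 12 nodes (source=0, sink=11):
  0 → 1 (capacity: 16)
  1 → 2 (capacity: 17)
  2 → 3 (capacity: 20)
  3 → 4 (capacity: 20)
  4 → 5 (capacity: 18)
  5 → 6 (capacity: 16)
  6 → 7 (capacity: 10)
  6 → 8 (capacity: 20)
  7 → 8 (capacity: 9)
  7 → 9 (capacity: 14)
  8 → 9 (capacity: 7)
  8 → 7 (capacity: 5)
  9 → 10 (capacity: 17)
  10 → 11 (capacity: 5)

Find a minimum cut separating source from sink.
Min cut value = 5, edges: (10,11)

Min cut value: 5
Partition: S = [0, 1, 2, 3, 4, 5, 6, 7, 8, 9, 10], T = [11]
Cut edges: (10,11)

By max-flow min-cut theorem, max flow = min cut = 5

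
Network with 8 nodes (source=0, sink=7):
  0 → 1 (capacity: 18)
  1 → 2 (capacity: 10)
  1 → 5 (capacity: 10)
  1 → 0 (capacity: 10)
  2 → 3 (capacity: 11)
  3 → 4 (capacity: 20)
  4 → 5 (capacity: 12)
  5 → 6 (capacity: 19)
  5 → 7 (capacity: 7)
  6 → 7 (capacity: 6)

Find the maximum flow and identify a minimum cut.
Max flow = 13, Min cut edges: (5,7), (6,7)

Maximum flow: 13
Minimum cut: (5,7), (6,7)
Partition: S = [0, 1, 2, 3, 4, 5, 6], T = [7]

Max-flow min-cut theorem verified: both equal 13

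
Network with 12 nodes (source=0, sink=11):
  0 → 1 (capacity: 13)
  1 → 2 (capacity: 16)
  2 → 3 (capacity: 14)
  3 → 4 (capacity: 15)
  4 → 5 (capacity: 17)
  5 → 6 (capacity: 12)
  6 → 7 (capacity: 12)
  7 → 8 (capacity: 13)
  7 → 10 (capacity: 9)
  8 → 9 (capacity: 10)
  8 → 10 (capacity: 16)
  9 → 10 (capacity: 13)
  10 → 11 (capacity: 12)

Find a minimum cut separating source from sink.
Min cut value = 12, edges: (10,11)

Min cut value: 12
Partition: S = [0, 1, 2, 3, 4, 5, 6, 7, 8, 9, 10], T = [11]
Cut edges: (10,11)

By max-flow min-cut theorem, max flow = min cut = 12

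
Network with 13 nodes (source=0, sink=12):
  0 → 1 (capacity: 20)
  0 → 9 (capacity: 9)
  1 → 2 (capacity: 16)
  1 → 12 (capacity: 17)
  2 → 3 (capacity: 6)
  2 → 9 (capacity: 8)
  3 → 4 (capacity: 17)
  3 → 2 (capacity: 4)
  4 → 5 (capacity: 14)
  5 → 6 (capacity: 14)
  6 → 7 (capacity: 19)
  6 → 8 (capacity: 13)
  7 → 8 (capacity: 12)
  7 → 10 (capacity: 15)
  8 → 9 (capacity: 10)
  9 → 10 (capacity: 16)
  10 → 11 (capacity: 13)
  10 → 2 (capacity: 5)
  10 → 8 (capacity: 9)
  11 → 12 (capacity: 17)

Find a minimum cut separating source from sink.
Min cut value = 29, edges: (0,1), (0,9)

Min cut value: 29
Partition: S = [0], T = [1, 2, 3, 4, 5, 6, 7, 8, 9, 10, 11, 12]
Cut edges: (0,1), (0,9)

By max-flow min-cut theorem, max flow = min cut = 29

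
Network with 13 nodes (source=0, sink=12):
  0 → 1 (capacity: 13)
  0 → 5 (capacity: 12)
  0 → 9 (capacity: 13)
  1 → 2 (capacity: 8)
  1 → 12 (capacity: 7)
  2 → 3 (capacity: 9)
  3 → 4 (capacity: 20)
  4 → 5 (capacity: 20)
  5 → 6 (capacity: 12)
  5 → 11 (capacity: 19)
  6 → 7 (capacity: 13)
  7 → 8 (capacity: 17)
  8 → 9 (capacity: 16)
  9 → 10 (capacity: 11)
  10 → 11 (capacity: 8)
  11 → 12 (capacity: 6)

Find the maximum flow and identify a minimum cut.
Max flow = 13, Min cut edges: (1,12), (11,12)

Maximum flow: 13
Minimum cut: (1,12), (11,12)
Partition: S = [0, 1, 2, 3, 4, 5, 6, 7, 8, 9, 10, 11], T = [12]

Max-flow min-cut theorem verified: both equal 13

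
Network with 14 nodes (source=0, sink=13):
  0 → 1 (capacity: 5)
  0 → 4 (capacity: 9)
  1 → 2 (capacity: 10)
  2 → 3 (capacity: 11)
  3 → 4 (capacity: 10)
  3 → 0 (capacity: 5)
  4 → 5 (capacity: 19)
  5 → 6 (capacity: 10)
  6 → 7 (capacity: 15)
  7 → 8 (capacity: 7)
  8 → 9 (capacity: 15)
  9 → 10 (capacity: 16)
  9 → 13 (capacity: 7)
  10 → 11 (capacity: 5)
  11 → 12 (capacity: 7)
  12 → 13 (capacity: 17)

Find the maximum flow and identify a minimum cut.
Max flow = 7, Min cut edges: (7,8)

Maximum flow: 7
Minimum cut: (7,8)
Partition: S = [0, 1, 2, 3, 4, 5, 6, 7], T = [8, 9, 10, 11, 12, 13]

Max-flow min-cut theorem verified: both equal 7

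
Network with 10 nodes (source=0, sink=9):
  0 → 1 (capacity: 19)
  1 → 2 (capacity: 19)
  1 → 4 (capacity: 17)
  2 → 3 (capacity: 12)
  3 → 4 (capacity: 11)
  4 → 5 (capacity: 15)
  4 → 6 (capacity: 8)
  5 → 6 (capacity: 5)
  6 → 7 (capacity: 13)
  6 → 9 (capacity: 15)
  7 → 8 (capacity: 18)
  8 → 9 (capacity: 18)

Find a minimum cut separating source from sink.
Min cut value = 13, edges: (4,6), (5,6)

Min cut value: 13
Partition: S = [0, 1, 2, 3, 4, 5], T = [6, 7, 8, 9]
Cut edges: (4,6), (5,6)

By max-flow min-cut theorem, max flow = min cut = 13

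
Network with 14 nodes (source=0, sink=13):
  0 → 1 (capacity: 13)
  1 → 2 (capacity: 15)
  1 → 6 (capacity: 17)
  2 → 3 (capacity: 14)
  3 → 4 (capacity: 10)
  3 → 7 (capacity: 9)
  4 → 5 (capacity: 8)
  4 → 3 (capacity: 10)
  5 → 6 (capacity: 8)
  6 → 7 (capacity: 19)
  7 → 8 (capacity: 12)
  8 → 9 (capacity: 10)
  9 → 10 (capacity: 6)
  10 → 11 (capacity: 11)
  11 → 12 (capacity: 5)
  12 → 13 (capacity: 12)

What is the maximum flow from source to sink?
Maximum flow = 5

Max flow: 5

Flow assignment:
  0 → 1: 5/13
  1 → 6: 5/17
  6 → 7: 5/19
  7 → 8: 5/12
  8 → 9: 5/10
  9 → 10: 5/6
  10 → 11: 5/11
  11 → 12: 5/5
  12 → 13: 5/12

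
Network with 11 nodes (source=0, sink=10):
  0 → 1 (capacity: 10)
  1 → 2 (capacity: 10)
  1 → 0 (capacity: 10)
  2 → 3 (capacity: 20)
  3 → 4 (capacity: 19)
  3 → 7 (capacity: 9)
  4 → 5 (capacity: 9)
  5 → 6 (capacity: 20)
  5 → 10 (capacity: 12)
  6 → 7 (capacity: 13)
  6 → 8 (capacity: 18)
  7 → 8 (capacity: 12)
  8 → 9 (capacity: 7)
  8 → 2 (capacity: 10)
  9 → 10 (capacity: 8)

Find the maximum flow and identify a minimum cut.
Max flow = 10, Min cut edges: (1,2)

Maximum flow: 10
Minimum cut: (1,2)
Partition: S = [0, 1], T = [2, 3, 4, 5, 6, 7, 8, 9, 10]

Max-flow min-cut theorem verified: both equal 10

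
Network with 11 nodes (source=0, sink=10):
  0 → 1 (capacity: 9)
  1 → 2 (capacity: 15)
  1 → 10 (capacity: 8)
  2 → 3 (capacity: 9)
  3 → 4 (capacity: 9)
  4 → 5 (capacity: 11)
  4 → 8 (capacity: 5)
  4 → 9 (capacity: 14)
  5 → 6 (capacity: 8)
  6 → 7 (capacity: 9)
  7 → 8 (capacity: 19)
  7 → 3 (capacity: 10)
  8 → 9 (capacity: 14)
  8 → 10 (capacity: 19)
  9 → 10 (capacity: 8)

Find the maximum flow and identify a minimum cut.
Max flow = 9, Min cut edges: (0,1)

Maximum flow: 9
Minimum cut: (0,1)
Partition: S = [0], T = [1, 2, 3, 4, 5, 6, 7, 8, 9, 10]

Max-flow min-cut theorem verified: both equal 9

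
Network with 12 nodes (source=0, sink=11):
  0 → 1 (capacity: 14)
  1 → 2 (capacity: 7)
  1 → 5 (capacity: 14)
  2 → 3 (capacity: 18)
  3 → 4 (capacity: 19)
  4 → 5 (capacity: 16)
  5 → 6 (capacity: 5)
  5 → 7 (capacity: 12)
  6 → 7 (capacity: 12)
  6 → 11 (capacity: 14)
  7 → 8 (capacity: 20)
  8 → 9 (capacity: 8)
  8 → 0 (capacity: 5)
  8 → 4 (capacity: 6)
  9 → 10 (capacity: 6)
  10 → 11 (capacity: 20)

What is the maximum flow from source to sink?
Maximum flow = 11

Max flow: 11

Flow assignment:
  0 → 1: 14/14
  1 → 5: 14/14
  5 → 6: 5/5
  5 → 7: 9/12
  6 → 11: 5/14
  7 → 8: 9/20
  8 → 9: 6/8
  8 → 0: 3/5
  9 → 10: 6/6
  10 → 11: 6/20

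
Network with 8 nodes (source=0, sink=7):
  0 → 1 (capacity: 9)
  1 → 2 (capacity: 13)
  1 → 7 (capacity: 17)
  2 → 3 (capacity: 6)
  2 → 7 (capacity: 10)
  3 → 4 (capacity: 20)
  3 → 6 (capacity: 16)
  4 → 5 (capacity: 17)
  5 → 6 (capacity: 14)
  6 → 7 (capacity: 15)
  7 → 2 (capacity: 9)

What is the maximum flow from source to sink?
Maximum flow = 9

Max flow: 9

Flow assignment:
  0 → 1: 9/9
  1 → 7: 9/17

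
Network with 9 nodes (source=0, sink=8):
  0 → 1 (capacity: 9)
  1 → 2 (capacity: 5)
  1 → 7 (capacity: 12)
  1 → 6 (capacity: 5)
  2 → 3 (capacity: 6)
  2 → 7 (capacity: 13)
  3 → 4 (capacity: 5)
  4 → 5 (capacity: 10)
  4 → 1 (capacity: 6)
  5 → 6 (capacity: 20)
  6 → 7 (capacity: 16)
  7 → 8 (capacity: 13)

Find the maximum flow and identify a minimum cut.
Max flow = 9, Min cut edges: (0,1)

Maximum flow: 9
Minimum cut: (0,1)
Partition: S = [0], T = [1, 2, 3, 4, 5, 6, 7, 8]

Max-flow min-cut theorem verified: both equal 9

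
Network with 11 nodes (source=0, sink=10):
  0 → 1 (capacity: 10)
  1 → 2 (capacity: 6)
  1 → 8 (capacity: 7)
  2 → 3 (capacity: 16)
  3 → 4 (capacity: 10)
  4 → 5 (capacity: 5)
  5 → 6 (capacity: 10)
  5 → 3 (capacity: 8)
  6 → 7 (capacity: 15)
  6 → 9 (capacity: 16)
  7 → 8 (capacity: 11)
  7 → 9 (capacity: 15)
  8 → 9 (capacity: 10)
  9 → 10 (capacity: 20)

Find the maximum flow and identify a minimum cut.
Max flow = 10, Min cut edges: (0,1)

Maximum flow: 10
Minimum cut: (0,1)
Partition: S = [0], T = [1, 2, 3, 4, 5, 6, 7, 8, 9, 10]

Max-flow min-cut theorem verified: both equal 10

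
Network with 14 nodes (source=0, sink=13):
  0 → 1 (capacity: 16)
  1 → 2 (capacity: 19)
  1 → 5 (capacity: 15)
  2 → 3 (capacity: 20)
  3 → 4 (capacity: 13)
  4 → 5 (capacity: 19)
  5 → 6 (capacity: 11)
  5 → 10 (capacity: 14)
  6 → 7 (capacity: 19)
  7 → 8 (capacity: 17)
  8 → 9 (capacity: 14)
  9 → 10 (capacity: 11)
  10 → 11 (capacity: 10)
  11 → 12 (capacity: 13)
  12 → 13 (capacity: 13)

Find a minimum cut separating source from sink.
Min cut value = 10, edges: (10,11)

Min cut value: 10
Partition: S = [0, 1, 2, 3, 4, 5, 6, 7, 8, 9, 10], T = [11, 12, 13]
Cut edges: (10,11)

By max-flow min-cut theorem, max flow = min cut = 10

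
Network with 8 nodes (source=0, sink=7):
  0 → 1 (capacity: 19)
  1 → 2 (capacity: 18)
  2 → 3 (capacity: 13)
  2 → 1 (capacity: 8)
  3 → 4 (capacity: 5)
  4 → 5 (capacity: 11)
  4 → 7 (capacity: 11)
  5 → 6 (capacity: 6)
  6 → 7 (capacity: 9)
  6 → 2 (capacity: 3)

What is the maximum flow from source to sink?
Maximum flow = 5

Max flow: 5

Flow assignment:
  0 → 1: 5/19
  1 → 2: 5/18
  2 → 3: 5/13
  3 → 4: 5/5
  4 → 7: 5/11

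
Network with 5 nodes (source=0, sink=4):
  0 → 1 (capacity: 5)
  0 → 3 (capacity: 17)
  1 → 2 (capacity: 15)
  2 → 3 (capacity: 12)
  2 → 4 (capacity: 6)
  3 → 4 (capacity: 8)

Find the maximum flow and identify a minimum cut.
Max flow = 13, Min cut edges: (0,1), (3,4)

Maximum flow: 13
Minimum cut: (0,1), (3,4)
Partition: S = [0, 3], T = [1, 2, 4]

Max-flow min-cut theorem verified: both equal 13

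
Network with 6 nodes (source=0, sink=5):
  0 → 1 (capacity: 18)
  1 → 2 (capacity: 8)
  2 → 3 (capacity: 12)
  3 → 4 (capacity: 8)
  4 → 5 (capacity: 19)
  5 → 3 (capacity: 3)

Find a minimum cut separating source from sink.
Min cut value = 8, edges: (3,4)

Min cut value: 8
Partition: S = [0, 1, 2, 3], T = [4, 5]
Cut edges: (3,4)

By max-flow min-cut theorem, max flow = min cut = 8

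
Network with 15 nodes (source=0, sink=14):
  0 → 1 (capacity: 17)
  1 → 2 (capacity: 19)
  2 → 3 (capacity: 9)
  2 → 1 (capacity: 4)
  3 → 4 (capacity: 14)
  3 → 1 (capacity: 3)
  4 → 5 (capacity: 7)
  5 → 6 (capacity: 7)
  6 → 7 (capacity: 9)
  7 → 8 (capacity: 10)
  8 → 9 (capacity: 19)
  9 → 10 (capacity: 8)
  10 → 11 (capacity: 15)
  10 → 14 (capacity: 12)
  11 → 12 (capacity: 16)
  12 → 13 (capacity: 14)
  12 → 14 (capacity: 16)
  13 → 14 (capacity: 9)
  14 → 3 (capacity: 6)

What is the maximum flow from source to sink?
Maximum flow = 7

Max flow: 7

Flow assignment:
  0 → 1: 7/17
  1 → 2: 9/19
  2 → 3: 9/9
  3 → 4: 7/14
  3 → 1: 2/3
  4 → 5: 7/7
  5 → 6: 7/7
  6 → 7: 7/9
  7 → 8: 7/10
  8 → 9: 7/19
  9 → 10: 7/8
  10 → 14: 7/12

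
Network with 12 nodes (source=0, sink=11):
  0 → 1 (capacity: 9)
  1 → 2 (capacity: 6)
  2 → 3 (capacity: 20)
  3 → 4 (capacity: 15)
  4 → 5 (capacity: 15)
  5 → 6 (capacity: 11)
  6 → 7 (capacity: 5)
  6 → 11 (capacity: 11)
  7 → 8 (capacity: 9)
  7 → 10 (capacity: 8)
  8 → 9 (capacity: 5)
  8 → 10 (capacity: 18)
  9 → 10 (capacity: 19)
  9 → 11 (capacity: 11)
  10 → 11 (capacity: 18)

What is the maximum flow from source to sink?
Maximum flow = 6

Max flow: 6

Flow assignment:
  0 → 1: 6/9
  1 → 2: 6/6
  2 → 3: 6/20
  3 → 4: 6/15
  4 → 5: 6/15
  5 → 6: 6/11
  6 → 11: 6/11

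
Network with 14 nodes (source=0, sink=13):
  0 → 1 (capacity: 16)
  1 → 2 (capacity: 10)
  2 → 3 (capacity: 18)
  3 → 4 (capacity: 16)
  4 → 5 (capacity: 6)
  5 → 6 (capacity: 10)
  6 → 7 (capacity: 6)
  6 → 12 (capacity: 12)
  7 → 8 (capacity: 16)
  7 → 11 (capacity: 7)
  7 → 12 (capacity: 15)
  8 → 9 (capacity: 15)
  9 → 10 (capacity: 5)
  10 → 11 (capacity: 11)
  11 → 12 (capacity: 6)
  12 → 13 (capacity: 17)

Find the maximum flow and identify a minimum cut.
Max flow = 6, Min cut edges: (4,5)

Maximum flow: 6
Minimum cut: (4,5)
Partition: S = [0, 1, 2, 3, 4], T = [5, 6, 7, 8, 9, 10, 11, 12, 13]

Max-flow min-cut theorem verified: both equal 6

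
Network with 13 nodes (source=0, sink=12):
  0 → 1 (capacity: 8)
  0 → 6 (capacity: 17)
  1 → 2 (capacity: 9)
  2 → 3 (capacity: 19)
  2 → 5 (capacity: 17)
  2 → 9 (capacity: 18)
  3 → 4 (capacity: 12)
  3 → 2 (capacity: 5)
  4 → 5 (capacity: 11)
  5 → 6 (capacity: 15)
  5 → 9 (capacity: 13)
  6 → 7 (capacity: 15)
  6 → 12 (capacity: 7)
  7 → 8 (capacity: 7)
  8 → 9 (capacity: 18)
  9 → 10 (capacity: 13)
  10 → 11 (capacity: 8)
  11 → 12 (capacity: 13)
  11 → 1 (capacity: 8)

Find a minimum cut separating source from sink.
Min cut value = 15, edges: (6,12), (10,11)

Min cut value: 15
Partition: S = [0, 1, 2, 3, 4, 5, 6, 7, 8, 9, 10], T = [11, 12]
Cut edges: (6,12), (10,11)

By max-flow min-cut theorem, max flow = min cut = 15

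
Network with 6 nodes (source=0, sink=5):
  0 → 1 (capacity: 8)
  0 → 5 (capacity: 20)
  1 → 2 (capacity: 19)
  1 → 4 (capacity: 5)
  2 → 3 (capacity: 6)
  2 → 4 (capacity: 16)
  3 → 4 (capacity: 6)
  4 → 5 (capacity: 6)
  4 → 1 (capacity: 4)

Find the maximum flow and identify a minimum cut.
Max flow = 26, Min cut edges: (0,5), (4,5)

Maximum flow: 26
Minimum cut: (0,5), (4,5)
Partition: S = [0, 1, 2, 3, 4], T = [5]

Max-flow min-cut theorem verified: both equal 26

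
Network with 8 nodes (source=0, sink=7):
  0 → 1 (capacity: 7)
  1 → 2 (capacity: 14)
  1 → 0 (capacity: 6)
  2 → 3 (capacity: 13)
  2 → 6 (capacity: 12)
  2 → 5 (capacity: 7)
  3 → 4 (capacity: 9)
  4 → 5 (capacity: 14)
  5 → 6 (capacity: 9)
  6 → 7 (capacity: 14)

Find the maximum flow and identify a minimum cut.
Max flow = 7, Min cut edges: (0,1)

Maximum flow: 7
Minimum cut: (0,1)
Partition: S = [0], T = [1, 2, 3, 4, 5, 6, 7]

Max-flow min-cut theorem verified: both equal 7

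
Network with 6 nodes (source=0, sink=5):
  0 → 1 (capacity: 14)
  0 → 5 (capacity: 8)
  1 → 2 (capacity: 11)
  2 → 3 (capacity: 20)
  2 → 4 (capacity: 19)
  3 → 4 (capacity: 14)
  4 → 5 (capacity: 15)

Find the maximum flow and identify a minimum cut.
Max flow = 19, Min cut edges: (0,5), (1,2)

Maximum flow: 19
Minimum cut: (0,5), (1,2)
Partition: S = [0, 1], T = [2, 3, 4, 5]

Max-flow min-cut theorem verified: both equal 19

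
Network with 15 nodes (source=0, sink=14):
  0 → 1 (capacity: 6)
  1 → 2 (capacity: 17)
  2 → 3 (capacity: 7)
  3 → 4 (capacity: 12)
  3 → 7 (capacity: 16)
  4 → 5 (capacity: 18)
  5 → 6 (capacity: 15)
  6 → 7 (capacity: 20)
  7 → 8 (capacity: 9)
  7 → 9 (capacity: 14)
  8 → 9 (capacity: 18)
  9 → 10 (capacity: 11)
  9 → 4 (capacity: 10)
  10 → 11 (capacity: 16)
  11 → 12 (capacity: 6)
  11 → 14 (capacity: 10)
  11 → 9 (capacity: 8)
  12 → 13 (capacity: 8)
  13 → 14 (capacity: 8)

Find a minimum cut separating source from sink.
Min cut value = 6, edges: (0,1)

Min cut value: 6
Partition: S = [0], T = [1, 2, 3, 4, 5, 6, 7, 8, 9, 10, 11, 12, 13, 14]
Cut edges: (0,1)

By max-flow min-cut theorem, max flow = min cut = 6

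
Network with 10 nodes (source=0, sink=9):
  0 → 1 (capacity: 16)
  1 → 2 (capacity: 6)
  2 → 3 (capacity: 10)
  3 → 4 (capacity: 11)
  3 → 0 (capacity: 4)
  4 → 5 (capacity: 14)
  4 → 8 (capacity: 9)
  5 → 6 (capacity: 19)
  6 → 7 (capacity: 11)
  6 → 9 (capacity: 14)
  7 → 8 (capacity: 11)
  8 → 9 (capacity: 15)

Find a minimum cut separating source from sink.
Min cut value = 6, edges: (1,2)

Min cut value: 6
Partition: S = [0, 1], T = [2, 3, 4, 5, 6, 7, 8, 9]
Cut edges: (1,2)

By max-flow min-cut theorem, max flow = min cut = 6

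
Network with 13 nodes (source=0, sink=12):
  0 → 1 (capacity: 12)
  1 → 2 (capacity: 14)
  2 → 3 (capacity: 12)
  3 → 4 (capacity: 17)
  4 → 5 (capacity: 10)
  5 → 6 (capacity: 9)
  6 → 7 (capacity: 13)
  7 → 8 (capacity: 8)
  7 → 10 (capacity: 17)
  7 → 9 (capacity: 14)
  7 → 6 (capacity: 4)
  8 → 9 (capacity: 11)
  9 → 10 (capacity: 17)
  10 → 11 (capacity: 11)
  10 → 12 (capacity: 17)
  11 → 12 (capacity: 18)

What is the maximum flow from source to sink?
Maximum flow = 9

Max flow: 9

Flow assignment:
  0 → 1: 9/12
  1 → 2: 9/14
  2 → 3: 9/12
  3 → 4: 9/17
  4 → 5: 9/10
  5 → 6: 9/9
  6 → 7: 9/13
  7 → 10: 9/17
  10 → 12: 9/17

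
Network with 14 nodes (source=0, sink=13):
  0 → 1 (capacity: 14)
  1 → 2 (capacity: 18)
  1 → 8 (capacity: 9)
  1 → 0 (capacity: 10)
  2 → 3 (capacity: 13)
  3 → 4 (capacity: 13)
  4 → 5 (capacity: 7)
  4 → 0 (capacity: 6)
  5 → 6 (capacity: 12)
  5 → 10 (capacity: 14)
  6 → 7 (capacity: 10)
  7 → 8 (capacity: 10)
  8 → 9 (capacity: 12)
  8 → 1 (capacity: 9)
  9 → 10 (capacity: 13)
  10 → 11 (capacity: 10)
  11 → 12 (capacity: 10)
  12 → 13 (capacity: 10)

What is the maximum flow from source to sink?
Maximum flow = 10

Max flow: 10

Flow assignment:
  0 → 1: 14/14
  1 → 2: 5/18
  1 → 8: 9/9
  2 → 3: 5/13
  3 → 4: 5/13
  4 → 5: 1/7
  4 → 0: 4/6
  5 → 10: 1/14
  8 → 9: 9/12
  9 → 10: 9/13
  10 → 11: 10/10
  11 → 12: 10/10
  12 → 13: 10/10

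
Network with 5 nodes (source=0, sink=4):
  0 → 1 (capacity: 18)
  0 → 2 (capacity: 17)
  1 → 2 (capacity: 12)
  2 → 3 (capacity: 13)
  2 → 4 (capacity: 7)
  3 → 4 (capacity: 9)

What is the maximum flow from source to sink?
Maximum flow = 16

Max flow: 16

Flow assignment:
  0 → 1: 12/18
  0 → 2: 4/17
  1 → 2: 12/12
  2 → 3: 9/13
  2 → 4: 7/7
  3 → 4: 9/9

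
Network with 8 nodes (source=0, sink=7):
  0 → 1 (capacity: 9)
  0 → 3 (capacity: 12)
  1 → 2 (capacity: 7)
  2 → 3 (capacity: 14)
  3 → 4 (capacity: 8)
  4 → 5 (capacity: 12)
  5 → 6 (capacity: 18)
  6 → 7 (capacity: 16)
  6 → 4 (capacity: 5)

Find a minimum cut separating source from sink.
Min cut value = 8, edges: (3,4)

Min cut value: 8
Partition: S = [0, 1, 2, 3], T = [4, 5, 6, 7]
Cut edges: (3,4)

By max-flow min-cut theorem, max flow = min cut = 8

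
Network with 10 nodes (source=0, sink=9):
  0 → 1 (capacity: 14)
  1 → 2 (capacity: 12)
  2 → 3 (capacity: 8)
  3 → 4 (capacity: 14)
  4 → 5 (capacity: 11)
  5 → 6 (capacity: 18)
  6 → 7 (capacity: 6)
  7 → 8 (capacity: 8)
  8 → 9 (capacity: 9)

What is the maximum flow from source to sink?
Maximum flow = 6

Max flow: 6

Flow assignment:
  0 → 1: 6/14
  1 → 2: 6/12
  2 → 3: 6/8
  3 → 4: 6/14
  4 → 5: 6/11
  5 → 6: 6/18
  6 → 7: 6/6
  7 → 8: 6/8
  8 → 9: 6/9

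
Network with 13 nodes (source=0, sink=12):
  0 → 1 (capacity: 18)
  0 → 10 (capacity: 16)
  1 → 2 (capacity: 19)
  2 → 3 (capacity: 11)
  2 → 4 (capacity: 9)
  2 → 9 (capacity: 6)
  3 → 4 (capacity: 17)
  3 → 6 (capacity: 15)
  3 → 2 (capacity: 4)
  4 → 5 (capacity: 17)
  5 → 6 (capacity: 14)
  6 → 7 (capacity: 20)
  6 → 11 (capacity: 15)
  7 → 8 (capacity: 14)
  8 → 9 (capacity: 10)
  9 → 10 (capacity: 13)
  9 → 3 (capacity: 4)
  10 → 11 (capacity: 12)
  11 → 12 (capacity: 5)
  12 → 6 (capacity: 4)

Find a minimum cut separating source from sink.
Min cut value = 5, edges: (11,12)

Min cut value: 5
Partition: S = [0, 1, 2, 3, 4, 5, 6, 7, 8, 9, 10, 11], T = [12]
Cut edges: (11,12)

By max-flow min-cut theorem, max flow = min cut = 5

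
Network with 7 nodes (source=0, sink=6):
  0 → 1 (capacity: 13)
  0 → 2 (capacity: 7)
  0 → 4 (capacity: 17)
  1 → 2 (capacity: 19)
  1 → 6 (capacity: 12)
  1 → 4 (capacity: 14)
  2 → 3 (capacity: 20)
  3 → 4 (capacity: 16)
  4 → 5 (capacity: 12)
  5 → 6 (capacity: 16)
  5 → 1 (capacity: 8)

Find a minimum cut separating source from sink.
Min cut value = 24, edges: (1,6), (4,5)

Min cut value: 24
Partition: S = [0, 1, 2, 3, 4], T = [5, 6]
Cut edges: (1,6), (4,5)

By max-flow min-cut theorem, max flow = min cut = 24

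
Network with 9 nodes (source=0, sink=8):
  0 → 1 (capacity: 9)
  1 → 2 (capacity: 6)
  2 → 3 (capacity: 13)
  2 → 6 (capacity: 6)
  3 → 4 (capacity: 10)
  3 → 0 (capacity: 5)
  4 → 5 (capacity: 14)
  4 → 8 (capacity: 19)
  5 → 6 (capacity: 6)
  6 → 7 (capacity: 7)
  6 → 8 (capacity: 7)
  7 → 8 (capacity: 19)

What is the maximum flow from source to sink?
Maximum flow = 6

Max flow: 6

Flow assignment:
  0 → 1: 6/9
  1 → 2: 6/6
  2 → 6: 6/6
  6 → 8: 6/7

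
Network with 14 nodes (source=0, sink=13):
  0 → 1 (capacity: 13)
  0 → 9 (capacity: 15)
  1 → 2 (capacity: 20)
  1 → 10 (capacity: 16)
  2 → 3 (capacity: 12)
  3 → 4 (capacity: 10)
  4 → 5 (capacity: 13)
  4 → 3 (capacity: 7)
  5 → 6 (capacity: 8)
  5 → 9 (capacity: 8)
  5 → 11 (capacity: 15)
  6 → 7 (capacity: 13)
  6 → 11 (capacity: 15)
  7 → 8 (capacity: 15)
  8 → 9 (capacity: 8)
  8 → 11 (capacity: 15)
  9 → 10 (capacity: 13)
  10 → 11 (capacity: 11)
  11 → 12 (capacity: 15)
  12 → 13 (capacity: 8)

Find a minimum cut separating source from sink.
Min cut value = 8, edges: (12,13)

Min cut value: 8
Partition: S = [0, 1, 2, 3, 4, 5, 6, 7, 8, 9, 10, 11, 12], T = [13]
Cut edges: (12,13)

By max-flow min-cut theorem, max flow = min cut = 8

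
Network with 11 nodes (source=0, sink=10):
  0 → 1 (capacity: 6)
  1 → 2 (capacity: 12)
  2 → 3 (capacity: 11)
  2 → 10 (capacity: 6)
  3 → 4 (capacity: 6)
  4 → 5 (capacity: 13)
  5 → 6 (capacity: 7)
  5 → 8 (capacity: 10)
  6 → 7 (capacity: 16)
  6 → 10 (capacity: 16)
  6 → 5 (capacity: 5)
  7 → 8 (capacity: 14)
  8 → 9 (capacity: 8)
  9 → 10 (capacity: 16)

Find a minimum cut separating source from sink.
Min cut value = 6, edges: (0,1)

Min cut value: 6
Partition: S = [0], T = [1, 2, 3, 4, 5, 6, 7, 8, 9, 10]
Cut edges: (0,1)

By max-flow min-cut theorem, max flow = min cut = 6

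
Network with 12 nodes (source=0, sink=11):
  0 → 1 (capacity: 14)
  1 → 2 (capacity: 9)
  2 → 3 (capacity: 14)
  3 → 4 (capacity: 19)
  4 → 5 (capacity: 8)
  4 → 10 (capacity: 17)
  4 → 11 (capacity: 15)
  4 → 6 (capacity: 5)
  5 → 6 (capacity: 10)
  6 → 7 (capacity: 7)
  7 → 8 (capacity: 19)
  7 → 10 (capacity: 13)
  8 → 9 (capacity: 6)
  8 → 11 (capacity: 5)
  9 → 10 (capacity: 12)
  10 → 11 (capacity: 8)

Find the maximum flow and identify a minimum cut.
Max flow = 9, Min cut edges: (1,2)

Maximum flow: 9
Minimum cut: (1,2)
Partition: S = [0, 1], T = [2, 3, 4, 5, 6, 7, 8, 9, 10, 11]

Max-flow min-cut theorem verified: both equal 9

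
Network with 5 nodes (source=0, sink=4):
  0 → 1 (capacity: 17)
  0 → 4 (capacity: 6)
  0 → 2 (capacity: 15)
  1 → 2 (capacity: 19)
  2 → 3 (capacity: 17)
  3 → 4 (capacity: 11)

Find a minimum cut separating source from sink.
Min cut value = 17, edges: (0,4), (3,4)

Min cut value: 17
Partition: S = [0, 1, 2, 3], T = [4]
Cut edges: (0,4), (3,4)

By max-flow min-cut theorem, max flow = min cut = 17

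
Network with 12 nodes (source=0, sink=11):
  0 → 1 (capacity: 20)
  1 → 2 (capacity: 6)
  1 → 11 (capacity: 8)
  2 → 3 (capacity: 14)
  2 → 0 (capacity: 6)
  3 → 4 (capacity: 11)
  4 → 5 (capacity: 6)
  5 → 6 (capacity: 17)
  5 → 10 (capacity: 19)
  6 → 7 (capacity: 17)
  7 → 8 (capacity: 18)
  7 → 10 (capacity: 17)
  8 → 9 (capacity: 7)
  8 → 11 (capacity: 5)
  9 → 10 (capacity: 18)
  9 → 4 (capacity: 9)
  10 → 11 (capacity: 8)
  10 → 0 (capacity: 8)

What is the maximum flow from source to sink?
Maximum flow = 14

Max flow: 14

Flow assignment:
  0 → 1: 14/20
  1 → 2: 6/6
  1 → 11: 8/8
  2 → 3: 6/14
  3 → 4: 6/11
  4 → 5: 6/6
  5 → 10: 6/19
  10 → 11: 6/8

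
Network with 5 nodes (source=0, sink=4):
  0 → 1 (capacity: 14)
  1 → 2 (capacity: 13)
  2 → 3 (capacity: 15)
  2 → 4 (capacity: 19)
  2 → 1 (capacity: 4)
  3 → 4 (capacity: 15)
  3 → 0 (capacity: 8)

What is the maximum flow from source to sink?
Maximum flow = 13

Max flow: 13

Flow assignment:
  0 → 1: 13/14
  1 → 2: 13/13
  2 → 4: 13/19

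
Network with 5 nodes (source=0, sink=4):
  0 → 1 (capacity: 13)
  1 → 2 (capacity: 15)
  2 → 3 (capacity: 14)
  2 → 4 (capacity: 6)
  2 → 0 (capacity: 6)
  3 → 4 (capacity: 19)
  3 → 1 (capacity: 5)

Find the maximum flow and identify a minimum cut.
Max flow = 13, Min cut edges: (0,1)

Maximum flow: 13
Minimum cut: (0,1)
Partition: S = [0], T = [1, 2, 3, 4]

Max-flow min-cut theorem verified: both equal 13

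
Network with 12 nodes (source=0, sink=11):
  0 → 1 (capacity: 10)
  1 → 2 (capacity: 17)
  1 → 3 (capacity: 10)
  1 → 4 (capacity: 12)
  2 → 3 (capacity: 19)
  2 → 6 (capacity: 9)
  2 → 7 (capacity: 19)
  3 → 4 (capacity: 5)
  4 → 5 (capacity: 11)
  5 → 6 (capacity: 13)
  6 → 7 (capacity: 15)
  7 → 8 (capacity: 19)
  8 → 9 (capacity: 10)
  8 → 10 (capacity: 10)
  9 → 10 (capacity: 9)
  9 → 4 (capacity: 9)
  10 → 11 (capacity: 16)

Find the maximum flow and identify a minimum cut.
Max flow = 10, Min cut edges: (0,1)

Maximum flow: 10
Minimum cut: (0,1)
Partition: S = [0], T = [1, 2, 3, 4, 5, 6, 7, 8, 9, 10, 11]

Max-flow min-cut theorem verified: both equal 10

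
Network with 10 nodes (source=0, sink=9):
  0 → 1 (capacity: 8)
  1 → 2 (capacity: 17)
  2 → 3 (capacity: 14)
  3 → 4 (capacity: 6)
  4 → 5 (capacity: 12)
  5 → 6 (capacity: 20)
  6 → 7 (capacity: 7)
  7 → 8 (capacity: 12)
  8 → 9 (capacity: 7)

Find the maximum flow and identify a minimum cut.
Max flow = 6, Min cut edges: (3,4)

Maximum flow: 6
Minimum cut: (3,4)
Partition: S = [0, 1, 2, 3], T = [4, 5, 6, 7, 8, 9]

Max-flow min-cut theorem verified: both equal 6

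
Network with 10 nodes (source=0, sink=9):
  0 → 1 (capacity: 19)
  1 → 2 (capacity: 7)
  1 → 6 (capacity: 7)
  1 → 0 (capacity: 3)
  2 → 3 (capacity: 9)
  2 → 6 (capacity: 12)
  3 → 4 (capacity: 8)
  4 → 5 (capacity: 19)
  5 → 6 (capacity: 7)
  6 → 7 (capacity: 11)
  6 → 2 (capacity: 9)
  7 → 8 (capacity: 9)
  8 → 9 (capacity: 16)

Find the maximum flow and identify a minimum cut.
Max flow = 9, Min cut edges: (7,8)

Maximum flow: 9
Minimum cut: (7,8)
Partition: S = [0, 1, 2, 3, 4, 5, 6, 7], T = [8, 9]

Max-flow min-cut theorem verified: both equal 9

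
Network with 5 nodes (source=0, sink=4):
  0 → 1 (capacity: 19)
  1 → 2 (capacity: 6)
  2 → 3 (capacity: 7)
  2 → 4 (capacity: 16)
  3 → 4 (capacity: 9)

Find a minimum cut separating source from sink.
Min cut value = 6, edges: (1,2)

Min cut value: 6
Partition: S = [0, 1], T = [2, 3, 4]
Cut edges: (1,2)

By max-flow min-cut theorem, max flow = min cut = 6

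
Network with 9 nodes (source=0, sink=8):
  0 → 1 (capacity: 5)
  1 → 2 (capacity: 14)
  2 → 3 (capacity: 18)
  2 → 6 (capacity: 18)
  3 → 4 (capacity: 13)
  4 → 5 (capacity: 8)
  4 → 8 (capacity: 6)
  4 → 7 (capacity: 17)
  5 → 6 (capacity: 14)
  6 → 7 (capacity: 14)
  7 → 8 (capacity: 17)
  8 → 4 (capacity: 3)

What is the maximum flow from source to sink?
Maximum flow = 5

Max flow: 5

Flow assignment:
  0 → 1: 5/5
  1 → 2: 5/14
  2 → 3: 5/18
  3 → 4: 5/13
  4 → 8: 5/6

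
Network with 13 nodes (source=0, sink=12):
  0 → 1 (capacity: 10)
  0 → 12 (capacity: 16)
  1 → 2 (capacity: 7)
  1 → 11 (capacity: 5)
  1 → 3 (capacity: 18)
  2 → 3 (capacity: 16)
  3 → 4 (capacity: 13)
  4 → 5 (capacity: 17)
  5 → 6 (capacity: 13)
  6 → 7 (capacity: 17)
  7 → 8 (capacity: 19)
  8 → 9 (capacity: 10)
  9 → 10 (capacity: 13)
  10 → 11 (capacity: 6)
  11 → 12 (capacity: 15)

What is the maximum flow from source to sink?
Maximum flow = 26

Max flow: 26

Flow assignment:
  0 → 1: 10/10
  0 → 12: 16/16
  1 → 11: 5/5
  1 → 3: 5/18
  3 → 4: 5/13
  4 → 5: 5/17
  5 → 6: 5/13
  6 → 7: 5/17
  7 → 8: 5/19
  8 → 9: 5/10
  9 → 10: 5/13
  10 → 11: 5/6
  11 → 12: 10/15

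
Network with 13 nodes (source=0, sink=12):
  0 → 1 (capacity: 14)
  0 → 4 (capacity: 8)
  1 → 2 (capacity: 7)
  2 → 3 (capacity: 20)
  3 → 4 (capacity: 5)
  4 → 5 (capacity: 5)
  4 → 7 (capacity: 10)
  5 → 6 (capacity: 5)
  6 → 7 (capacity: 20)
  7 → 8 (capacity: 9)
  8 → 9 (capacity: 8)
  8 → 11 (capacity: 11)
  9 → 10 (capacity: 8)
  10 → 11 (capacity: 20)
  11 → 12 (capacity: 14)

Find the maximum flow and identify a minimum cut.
Max flow = 9, Min cut edges: (7,8)

Maximum flow: 9
Minimum cut: (7,8)
Partition: S = [0, 1, 2, 3, 4, 5, 6, 7], T = [8, 9, 10, 11, 12]

Max-flow min-cut theorem verified: both equal 9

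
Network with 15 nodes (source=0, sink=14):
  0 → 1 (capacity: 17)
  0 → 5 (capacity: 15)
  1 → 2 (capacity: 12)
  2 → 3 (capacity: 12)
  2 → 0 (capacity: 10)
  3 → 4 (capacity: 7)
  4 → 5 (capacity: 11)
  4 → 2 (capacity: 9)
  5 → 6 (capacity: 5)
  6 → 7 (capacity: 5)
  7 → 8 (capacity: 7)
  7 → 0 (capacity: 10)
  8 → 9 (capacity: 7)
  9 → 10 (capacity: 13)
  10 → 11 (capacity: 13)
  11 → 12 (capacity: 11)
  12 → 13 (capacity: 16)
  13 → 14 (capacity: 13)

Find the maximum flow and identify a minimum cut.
Max flow = 5, Min cut edges: (6,7)

Maximum flow: 5
Minimum cut: (6,7)
Partition: S = [0, 1, 2, 3, 4, 5, 6], T = [7, 8, 9, 10, 11, 12, 13, 14]

Max-flow min-cut theorem verified: both equal 5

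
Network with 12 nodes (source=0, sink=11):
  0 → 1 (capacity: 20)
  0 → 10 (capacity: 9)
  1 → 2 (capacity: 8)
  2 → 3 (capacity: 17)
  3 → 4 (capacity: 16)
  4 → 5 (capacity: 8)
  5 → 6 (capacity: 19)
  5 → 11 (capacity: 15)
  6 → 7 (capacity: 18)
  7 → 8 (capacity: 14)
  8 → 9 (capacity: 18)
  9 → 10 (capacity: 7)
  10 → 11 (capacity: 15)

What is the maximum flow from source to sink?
Maximum flow = 17

Max flow: 17

Flow assignment:
  0 → 1: 8/20
  0 → 10: 9/9
  1 → 2: 8/8
  2 → 3: 8/17
  3 → 4: 8/16
  4 → 5: 8/8
  5 → 11: 8/15
  10 → 11: 9/15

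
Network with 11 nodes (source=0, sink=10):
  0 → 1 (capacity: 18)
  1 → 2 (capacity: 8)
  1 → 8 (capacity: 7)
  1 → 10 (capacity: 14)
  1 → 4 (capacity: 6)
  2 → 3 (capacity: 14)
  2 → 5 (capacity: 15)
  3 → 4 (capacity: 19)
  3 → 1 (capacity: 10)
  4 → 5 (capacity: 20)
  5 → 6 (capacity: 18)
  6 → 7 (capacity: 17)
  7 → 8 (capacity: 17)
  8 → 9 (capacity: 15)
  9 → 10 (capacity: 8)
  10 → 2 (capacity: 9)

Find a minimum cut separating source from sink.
Min cut value = 18, edges: (0,1)

Min cut value: 18
Partition: S = [0], T = [1, 2, 3, 4, 5, 6, 7, 8, 9, 10]
Cut edges: (0,1)

By max-flow min-cut theorem, max flow = min cut = 18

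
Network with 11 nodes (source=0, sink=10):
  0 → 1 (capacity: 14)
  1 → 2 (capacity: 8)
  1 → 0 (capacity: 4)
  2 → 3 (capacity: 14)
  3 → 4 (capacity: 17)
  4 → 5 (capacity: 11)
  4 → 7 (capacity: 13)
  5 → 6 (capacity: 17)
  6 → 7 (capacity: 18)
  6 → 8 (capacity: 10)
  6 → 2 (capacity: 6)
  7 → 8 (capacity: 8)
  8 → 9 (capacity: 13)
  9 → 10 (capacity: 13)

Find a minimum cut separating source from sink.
Min cut value = 8, edges: (1,2)

Min cut value: 8
Partition: S = [0, 1], T = [2, 3, 4, 5, 6, 7, 8, 9, 10]
Cut edges: (1,2)

By max-flow min-cut theorem, max flow = min cut = 8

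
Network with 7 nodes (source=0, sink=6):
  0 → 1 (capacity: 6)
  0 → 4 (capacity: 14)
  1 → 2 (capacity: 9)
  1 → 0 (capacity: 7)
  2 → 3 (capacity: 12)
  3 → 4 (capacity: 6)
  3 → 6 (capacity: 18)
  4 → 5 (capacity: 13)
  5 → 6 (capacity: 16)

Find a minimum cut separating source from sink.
Min cut value = 19, edges: (0,1), (4,5)

Min cut value: 19
Partition: S = [0, 4], T = [1, 2, 3, 5, 6]
Cut edges: (0,1), (4,5)

By max-flow min-cut theorem, max flow = min cut = 19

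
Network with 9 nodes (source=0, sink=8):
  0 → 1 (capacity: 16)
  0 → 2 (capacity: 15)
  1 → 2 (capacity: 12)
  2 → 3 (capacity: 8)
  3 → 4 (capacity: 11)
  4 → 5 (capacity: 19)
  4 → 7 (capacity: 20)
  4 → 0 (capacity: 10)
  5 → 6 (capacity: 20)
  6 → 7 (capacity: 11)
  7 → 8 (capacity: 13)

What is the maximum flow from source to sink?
Maximum flow = 8

Max flow: 8

Flow assignment:
  0 → 1: 8/16
  1 → 2: 8/12
  2 → 3: 8/8
  3 → 4: 8/11
  4 → 7: 8/20
  7 → 8: 8/13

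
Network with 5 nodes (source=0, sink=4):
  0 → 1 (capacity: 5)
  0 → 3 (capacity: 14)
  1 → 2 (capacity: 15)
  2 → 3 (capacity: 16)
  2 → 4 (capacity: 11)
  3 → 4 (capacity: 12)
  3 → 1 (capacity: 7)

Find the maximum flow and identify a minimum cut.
Max flow = 19, Min cut edges: (0,1), (0,3)

Maximum flow: 19
Minimum cut: (0,1), (0,3)
Partition: S = [0], T = [1, 2, 3, 4]

Max-flow min-cut theorem verified: both equal 19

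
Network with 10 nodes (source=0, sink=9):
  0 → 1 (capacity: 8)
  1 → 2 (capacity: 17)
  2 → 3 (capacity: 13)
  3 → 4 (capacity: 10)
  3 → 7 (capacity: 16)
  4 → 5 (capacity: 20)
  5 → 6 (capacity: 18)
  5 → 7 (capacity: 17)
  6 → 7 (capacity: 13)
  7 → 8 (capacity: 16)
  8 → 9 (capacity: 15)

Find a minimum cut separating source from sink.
Min cut value = 8, edges: (0,1)

Min cut value: 8
Partition: S = [0], T = [1, 2, 3, 4, 5, 6, 7, 8, 9]
Cut edges: (0,1)

By max-flow min-cut theorem, max flow = min cut = 8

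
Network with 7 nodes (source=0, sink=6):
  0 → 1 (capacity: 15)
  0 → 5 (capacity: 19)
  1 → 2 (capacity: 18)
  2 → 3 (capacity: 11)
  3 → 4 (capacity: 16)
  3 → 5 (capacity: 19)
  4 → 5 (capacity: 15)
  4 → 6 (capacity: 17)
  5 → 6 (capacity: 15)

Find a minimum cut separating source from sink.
Min cut value = 26, edges: (2,3), (5,6)

Min cut value: 26
Partition: S = [0, 1, 2, 5], T = [3, 4, 6]
Cut edges: (2,3), (5,6)

By max-flow min-cut theorem, max flow = min cut = 26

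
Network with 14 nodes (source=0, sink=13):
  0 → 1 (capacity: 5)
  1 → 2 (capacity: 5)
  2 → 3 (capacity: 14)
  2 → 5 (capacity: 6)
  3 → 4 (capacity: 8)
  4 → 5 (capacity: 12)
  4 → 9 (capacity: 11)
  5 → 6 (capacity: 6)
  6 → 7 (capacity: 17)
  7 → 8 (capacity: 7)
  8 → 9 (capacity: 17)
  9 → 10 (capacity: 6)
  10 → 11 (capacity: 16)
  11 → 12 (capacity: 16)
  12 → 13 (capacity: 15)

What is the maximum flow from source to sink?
Maximum flow = 5

Max flow: 5

Flow assignment:
  0 → 1: 5/5
  1 → 2: 5/5
  2 → 3: 5/14
  3 → 4: 5/8
  4 → 9: 5/11
  9 → 10: 5/6
  10 → 11: 5/16
  11 → 12: 5/16
  12 → 13: 5/15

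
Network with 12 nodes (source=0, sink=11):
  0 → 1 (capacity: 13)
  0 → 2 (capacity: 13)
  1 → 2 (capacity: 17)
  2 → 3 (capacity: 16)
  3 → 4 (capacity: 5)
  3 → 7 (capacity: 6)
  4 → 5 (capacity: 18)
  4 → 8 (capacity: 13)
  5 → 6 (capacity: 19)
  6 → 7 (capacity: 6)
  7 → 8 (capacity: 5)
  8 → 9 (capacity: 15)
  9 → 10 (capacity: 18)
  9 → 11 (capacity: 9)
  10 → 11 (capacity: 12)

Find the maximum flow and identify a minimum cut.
Max flow = 10, Min cut edges: (3,4), (7,8)

Maximum flow: 10
Minimum cut: (3,4), (7,8)
Partition: S = [0, 1, 2, 3, 5, 6, 7], T = [4, 8, 9, 10, 11]

Max-flow min-cut theorem verified: both equal 10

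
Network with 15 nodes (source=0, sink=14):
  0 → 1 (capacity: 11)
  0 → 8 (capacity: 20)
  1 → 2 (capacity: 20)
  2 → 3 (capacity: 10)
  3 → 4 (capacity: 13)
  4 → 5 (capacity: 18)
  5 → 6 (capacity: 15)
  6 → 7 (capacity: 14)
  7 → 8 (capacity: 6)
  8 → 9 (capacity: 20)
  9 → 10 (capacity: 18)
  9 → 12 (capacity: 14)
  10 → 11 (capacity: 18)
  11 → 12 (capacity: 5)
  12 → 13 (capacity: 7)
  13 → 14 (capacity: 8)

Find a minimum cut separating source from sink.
Min cut value = 7, edges: (12,13)

Min cut value: 7
Partition: S = [0, 1, 2, 3, 4, 5, 6, 7, 8, 9, 10, 11, 12], T = [13, 14]
Cut edges: (12,13)

By max-flow min-cut theorem, max flow = min cut = 7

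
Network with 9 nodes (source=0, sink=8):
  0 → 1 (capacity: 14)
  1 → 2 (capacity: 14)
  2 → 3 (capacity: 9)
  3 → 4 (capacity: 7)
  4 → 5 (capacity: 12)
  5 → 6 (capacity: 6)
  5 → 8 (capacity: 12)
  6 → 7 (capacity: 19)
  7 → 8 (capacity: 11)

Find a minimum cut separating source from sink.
Min cut value = 7, edges: (3,4)

Min cut value: 7
Partition: S = [0, 1, 2, 3], T = [4, 5, 6, 7, 8]
Cut edges: (3,4)

By max-flow min-cut theorem, max flow = min cut = 7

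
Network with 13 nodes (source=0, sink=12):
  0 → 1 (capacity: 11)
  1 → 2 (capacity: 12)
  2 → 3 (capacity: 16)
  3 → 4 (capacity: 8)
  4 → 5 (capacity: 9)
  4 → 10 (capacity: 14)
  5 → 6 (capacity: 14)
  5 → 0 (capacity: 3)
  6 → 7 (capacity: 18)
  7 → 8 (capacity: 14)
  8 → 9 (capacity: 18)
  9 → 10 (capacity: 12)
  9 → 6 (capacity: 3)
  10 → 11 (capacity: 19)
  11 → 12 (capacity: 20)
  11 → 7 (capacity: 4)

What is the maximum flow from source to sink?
Maximum flow = 8

Max flow: 8

Flow assignment:
  0 → 1: 8/11
  1 → 2: 8/12
  2 → 3: 8/16
  3 → 4: 8/8
  4 → 10: 8/14
  10 → 11: 8/19
  11 → 12: 8/20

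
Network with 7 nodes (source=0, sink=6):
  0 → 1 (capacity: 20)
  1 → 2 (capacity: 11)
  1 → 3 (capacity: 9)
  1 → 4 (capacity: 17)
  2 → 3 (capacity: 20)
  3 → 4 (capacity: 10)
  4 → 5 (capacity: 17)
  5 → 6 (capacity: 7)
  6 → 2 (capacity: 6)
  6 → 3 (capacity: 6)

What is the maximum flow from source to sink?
Maximum flow = 7

Max flow: 7

Flow assignment:
  0 → 1: 7/20
  1 → 4: 7/17
  4 → 5: 7/17
  5 → 6: 7/7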